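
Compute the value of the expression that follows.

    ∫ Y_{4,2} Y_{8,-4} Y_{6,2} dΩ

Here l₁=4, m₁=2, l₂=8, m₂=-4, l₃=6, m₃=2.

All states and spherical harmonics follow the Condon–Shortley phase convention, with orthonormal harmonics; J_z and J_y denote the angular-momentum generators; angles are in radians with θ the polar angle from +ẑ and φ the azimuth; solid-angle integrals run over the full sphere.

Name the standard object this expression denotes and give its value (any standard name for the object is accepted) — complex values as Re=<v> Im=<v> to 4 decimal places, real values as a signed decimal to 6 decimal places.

This is a Gaunt coefficient — the integral of a triple product of spherical harmonics over the sphere.
Checks pass: Σm=0; 18 even; l₃=6∈[4,12].
(2·4+1)(2·8+1)(2·6+1) = 1989
Δ: 6! 2! 10! / 19! → 1/23279256
sum: t=2:+1/1658880 t=3:−1/518400 t=4:+1/1658880 = -1/1382400
3j²(4 8 6; 0 0 0) = Δ·Π!·Σ² = 504/46189  (sign -1)
sum: t=0:+1/24883200 t=1:−1/3628800 t=2:+1/7741440 = -37/348364800
3j²(4 8 6; 2 -4 2) = Δ·Π!·Σ² = 1369/176358  (sign -1)
combine: 4πI² = 1989·504/46189·1369/176358 = 147852/877591
take √, sign +1: I = 0.11578774

Gaunt coefficient, +0.115788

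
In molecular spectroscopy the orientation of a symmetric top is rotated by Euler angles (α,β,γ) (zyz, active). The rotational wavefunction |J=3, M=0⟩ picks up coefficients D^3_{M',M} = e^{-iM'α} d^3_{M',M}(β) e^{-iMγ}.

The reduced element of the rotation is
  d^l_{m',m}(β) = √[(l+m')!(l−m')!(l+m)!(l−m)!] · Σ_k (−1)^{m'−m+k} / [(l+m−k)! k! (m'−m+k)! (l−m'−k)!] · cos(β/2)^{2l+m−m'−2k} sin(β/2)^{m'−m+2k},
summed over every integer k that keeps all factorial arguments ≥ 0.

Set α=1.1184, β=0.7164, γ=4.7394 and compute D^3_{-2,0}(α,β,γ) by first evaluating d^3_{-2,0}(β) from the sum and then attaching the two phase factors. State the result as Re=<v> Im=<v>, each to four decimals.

Re=-0.2751 Im=0.3502

D^3_{-2,0}(1.1184,0.7164,4.7394) = e^{-i·-2·1.1184}·d^3_{-2,0}(0.7164)·e^{-i·0·4.7394}. Compute d first:
With c≡cos(β/2)=0.936529 and s≡sin(β/2)=0.350589, N=[1·120·6·6]^{1/2}=65.726707
The bounds max(0,m−m')=2 and min(l+m,l−m')=3 give 2 terms
  k=2: (−1)^0·65.7267/(12)·0.9365^4·0.3506^2 = +0.517897
  k=3: (−1)^1·65.7267/(12)·0.9365^2·0.3506^4 = -0.072577
d^3_{-2,0}(0.7164) = +0.517897 -0.072577 = +0.445320
Phases: e^{-i·(-2)·1.1184}=-0.617849+0.786297i, e^{-i·(0)·4.7394}=+1.000000+0.000000i ⇒ D=-0.275140+0.350154i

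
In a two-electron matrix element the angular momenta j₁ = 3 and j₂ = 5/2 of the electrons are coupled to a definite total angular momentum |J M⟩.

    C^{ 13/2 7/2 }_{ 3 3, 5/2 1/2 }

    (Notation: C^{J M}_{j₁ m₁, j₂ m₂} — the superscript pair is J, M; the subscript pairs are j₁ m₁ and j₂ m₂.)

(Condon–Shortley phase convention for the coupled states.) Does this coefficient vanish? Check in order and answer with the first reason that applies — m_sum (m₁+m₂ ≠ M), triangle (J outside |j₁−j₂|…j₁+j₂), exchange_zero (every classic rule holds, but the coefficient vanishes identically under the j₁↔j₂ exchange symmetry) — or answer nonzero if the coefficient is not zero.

m-sum: m₁+m₂ = 3+1/2 = 7/2, M = 7/2  ✓
triangle: need |j₁−j₂| ≤ J ≤ j₁+j₂, i.e. J ∈ [1/2, 11/2]; J = 13/2 is outside ✗ ⇒ coefficient is 0

triangle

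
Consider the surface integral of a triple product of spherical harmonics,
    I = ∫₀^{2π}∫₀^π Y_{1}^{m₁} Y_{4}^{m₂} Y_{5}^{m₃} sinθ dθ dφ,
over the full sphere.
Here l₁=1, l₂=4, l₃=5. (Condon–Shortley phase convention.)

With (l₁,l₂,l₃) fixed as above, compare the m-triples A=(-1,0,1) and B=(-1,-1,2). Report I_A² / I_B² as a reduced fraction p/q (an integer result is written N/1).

5/7

Same 1,4,5: normalisation and zero-m 3j drop out of the ratio.
A: Δ: 0! 2! 8! / 11! → 1/495; sum: t=0:+1/1152 = 1/1152; 3j²(1 4 5; -1 0 1) = Δ·Π!·Σ² = 1/33  (sign +1)
B: Δ: 0! 2! 8! / 11! → 1/495; sum: t=0:+1/1440 = 1/1440; 3j²(1 4 5; -1 -1 2) = Δ·Π!·Σ² = 7/165  (sign -1)
I_A²/I_B² = (1/33)/(7/165) = 5/7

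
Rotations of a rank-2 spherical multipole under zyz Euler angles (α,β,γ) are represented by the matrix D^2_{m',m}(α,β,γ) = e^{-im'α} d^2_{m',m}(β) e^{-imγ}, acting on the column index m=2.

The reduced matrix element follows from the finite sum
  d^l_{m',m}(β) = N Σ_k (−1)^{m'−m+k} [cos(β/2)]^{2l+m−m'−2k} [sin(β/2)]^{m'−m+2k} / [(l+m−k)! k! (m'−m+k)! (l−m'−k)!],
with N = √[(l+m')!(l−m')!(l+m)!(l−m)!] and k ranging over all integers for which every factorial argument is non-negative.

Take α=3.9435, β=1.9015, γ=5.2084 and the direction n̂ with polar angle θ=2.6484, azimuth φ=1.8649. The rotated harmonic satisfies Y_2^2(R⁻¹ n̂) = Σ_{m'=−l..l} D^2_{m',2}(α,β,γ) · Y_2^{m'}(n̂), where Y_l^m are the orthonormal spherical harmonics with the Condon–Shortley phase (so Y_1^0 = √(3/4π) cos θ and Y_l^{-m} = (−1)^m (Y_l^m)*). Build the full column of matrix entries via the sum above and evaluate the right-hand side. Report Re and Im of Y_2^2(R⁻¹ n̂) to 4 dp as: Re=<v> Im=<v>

Need the full column D^2_{m',2} for m'=−2..2 at α=3.9435, β=1.9015, γ=5.2084.
cos(β/2)=0.581073, sin(β/2)=0.813852
d^2_{-2,2}: single k=4 term ⇒ +0.438713;  D = -0.359139-0.251969i
d^2_{-1,2}: single k=3 term ⇒ +0.626464;  D = +0.615177-0.118384i
d^2_{0,2}: single k=2 term ⇒ +0.547807;  D = -0.299649+0.458587i
d^2_{1,2}: single k=1 term ⇒ +0.319350;  D = -0.070668-0.311433i
d^2_{2,2}: single k=0 term ⇒ +0.114005;  D = +0.097444+0.059176i
Y_2^{m'}(θ=2.6484,φ=1.8649) and Σ D·Y over m':
  (-0.3591-0.2520i)·(-0.0720+0.0480i)  (+0.6152-0.1184i)·(+0.0934+0.3083i)  (-0.2996+0.4586i)·(+0.4187+0.0000i)  (-0.0707-0.3114i)·(-0.0934+0.3083i)  (+0.0974+0.0592i)·(-0.0720-0.0480i)
Y_2^2(R⁻¹ n̂) = +0.104913+0.369883i

Re=0.1049 Im=0.3699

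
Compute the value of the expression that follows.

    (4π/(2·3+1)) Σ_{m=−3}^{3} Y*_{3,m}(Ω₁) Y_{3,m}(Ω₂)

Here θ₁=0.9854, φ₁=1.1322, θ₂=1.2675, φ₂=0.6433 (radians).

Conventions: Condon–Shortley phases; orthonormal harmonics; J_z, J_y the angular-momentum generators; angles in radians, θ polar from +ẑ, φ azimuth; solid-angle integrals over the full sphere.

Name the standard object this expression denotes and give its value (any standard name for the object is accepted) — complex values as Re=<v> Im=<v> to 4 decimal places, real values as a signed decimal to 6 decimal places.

This sum is the spherical-harmonic addition theorem: it equals the Legendre polynomial P_l(cos γ) of the angle γ between the two directions.
Addition theorem: P_3(cos γ) = (4π/7) Σ_m Y*_{lm}(Ω₁) Y_{lm}(Ω₂), m = −3…3:
  m=-3: Y*=(-0.233775, -0.060941)  Y=(-0.127452, -0.339528)  product (0.009104, 0.087140)
  m=-2: Y*=(-0.250794, 0.301648)  Y=(0.077949, -0.266855)  product (0.060947, 0.090439)
  m=-1: Y*=(0.060221, 0.128386)  Y=(-0.136714, 0.102492)  product (-0.021392, -0.011380)
  m=+0: Y*=(-0.303834, -0.000000)  Y=(-0.284657, 0.000000)  product (0.086488, 0.000000)
  m=+1: Y*=(-0.060221, 0.128386)  Y=(0.136714, 0.102492)  product (-0.021392, 0.011380)
  m=+2: Y*=(-0.250794, -0.301648)  Y=(0.077949, 0.266855)  product (0.060947, -0.090439)
  m=+3: Y*=(0.233775, -0.060941)  Y=(0.127452, -0.339528)  product (0.009104, -0.087140)
Σ over m = (0.183807, 0.000000); ×(4π/7) → (0.329970, 0.000000). Real part: 0.329970

Legendre polynomial (addition theorem), +0.329970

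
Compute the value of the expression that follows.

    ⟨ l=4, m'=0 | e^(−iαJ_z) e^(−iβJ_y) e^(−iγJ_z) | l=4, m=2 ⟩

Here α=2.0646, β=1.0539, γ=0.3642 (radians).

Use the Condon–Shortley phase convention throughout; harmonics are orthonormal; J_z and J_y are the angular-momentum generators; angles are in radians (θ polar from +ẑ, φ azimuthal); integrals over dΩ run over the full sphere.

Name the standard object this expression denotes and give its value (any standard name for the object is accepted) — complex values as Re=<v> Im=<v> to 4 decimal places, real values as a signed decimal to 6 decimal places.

This is a Wigner D-matrix element — the rotation-matrix element ⟨l m'| R(α,β,γ) |l m⟩ in the angular-momentum basis.
D^4_{0,2}(2.0646,1.0539,0.3642) = e^{-i·0·2.0646}·d^4_{0,2}(1.0539)·e^{-i·2·0.3642}. Compute d first:
With c≡cos(β/2)=0.864345 and s≡sin(β/2)=0.502899, N=[24·24·720·2]^{1/2}=910.735966
The bounds max(0,m−m')=2 and min(l+m,l−m')=4 give 3 terms
  k=2: (−1)^0·910.7360/(96)·0.8643^6·0.5029^2 = +1.000475
  k=3: (−1)^1·910.7360/(36)·0.8643^4·0.5029^4 = -0.903156
  k=4: (−1)^2·910.7360/(96)·0.8643^2·0.5029^6 = +0.114652
d^4_{0,2}(1.0539) = +1.000475 -0.903156 +0.114652 = +0.211970
Phases: e^{-i·(0)·2.0646}=+1.000000+0.000000i, e^{-i·(2)·0.3642}=+0.746240-0.665677i ⇒ D=+0.158181-0.141104i

Wigner D-matrix element, Re=0.1582 Im=-0.1411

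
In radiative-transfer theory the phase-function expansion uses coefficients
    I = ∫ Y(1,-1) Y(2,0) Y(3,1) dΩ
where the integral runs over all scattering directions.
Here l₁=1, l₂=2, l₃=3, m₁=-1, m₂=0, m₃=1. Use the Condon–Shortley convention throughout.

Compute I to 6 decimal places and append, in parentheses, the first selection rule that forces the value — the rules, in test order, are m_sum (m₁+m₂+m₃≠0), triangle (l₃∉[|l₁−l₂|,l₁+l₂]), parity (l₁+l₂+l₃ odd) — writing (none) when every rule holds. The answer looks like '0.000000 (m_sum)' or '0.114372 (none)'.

-0.202301 (none)

Rules hold: Σm=0, L=6 even, 1≤3≤3.
N = 3·5·7 = 105
Δ = 0!·2!·4!/7! = 1/105
Racah Σ t=0..0: t=0:+1/4 = 1/4
⇒ 3j(1 2 3; 0 0 0)² = 3/35, sgn -1
Racah Σ t=0..0: t=0:+1/8 = 1/8
⇒ 3j(1 2 3; -1 0 1)² = 2/35, sgn +1
4πI² = N·(3j₀)²·(3jₘ)² = 18/35
I = -1·√(0.514286/4π) = -0.20230066
No selection rule forces the value: the integral is nonzero (none).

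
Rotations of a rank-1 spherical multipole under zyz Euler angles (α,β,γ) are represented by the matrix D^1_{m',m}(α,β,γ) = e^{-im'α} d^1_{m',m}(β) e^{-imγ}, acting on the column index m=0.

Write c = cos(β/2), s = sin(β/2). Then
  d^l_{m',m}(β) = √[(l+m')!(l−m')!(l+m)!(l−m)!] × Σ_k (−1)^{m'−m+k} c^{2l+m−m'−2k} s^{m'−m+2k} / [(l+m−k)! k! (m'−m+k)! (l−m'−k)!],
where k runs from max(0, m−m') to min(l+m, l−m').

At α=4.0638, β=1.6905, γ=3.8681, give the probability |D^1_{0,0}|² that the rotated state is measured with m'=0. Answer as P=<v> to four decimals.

P=0.0143

First d^1_{0,0}(β=1.6905), then the phase factors e^{-i(0)α} and e^{-i(0)γ}:
With c≡cos(β/2)=0.663544 and s≡sin(β/2)=0.748137, N=[1·1·1·1]^{1/2}=1.000000
Admissible k: 0..1 (factorial args all ≥0)
  k=0: (−1)^0·1.0000/(1)·0.6635^2·0.7481^0 = +0.440291
  k=1: (−1)^1·1.0000/(1)·0.6635^0·0.7481^2 = -0.559709
d^1_{0,0}(1.6905) = +0.440291 -0.559709 = -0.119418
|D^1_{0,0}|² = |d^1_{0,0}(β)|² = (-0.119418)² = 0.014261 (the z-rotation phases have unit modulus)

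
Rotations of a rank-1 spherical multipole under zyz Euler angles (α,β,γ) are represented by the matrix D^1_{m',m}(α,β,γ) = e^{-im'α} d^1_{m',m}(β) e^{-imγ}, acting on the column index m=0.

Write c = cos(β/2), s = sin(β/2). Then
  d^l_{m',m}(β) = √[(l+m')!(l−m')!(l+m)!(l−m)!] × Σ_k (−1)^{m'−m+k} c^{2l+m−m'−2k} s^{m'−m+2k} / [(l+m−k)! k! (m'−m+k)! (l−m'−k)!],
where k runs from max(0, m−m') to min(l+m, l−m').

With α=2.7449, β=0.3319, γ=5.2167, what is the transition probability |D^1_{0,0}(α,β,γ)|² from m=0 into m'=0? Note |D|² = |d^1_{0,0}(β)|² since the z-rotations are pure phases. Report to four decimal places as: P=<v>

P=0.8938

Split into d^1_{0,0}(β=0.3319) × two z-phases.
c=cos(0.331900/2)=0.986262, s=sin(0.331900/2)=0.165189; N=√[1·1·1·1]=1.000000
k∈{0,1} keeps every argument non-negative
  k=0: (−1)^0·1.0000/(1)·0.9863^2·0.1652^0 = +0.972712
  k=1: (−1)^1·1.0000/(1)·0.9863^0·0.1652^2 = -0.027288
d^1_{0,0}(0.3319) = +0.972712 -0.027288 = +0.945425
|D^1_{0,0}|² = |d^1_{0,0}(β)|² = (+0.945425)² = 0.893828 (the z-rotation phases have unit modulus)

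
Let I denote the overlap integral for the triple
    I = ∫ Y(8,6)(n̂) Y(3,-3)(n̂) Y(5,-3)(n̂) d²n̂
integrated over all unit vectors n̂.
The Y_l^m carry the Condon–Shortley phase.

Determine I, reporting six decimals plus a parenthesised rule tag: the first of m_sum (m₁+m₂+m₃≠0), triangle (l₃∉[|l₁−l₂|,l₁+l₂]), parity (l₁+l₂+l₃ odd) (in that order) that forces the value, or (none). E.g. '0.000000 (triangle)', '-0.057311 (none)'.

m-sum 0 ✓  L=16 even ✓  5≤5≤11 ✓
Π(2lᵢ+1) = 17×7×11 = 1309
triangle coeff Δ(8,3,5) = 1/136136
Σ_t [3,3]: t=3:−1/518400 = -1/518400
(3j)²=56/2431 [(8 3 5; 0 0 0)], sign=+1
Σ_t [0,0]: t=0:+1/58060800 = 1/58060800
(3j)²=3/136 [(8 3 5; 6 -3 -3)], sign=+1
⇒ 4πI² = 147/221
I = (+1)√(147/221/(4π)) = 0.23006873
No selection rule forces the value: the integral is nonzero (none).

0.230069 (none)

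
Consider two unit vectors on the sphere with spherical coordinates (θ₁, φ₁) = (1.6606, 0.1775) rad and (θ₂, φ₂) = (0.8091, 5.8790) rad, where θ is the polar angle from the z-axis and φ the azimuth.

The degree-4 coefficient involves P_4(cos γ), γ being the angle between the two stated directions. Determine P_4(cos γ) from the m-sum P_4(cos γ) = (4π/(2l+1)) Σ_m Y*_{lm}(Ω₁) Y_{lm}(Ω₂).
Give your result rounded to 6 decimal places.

-0.346904

Expand P_4 via completeness: Σ_{m} conj(Y_{4,m}) at Ω₁ times Y_{4,m} at Ω₂ —
  m=-4: Y*=+0.330223+0.283836i  Y=-0.005574+0.121238i  product -0.036253+0.038454i
  m=-3: Y*=-0.095547-0.056304i  Y=+0.114787+0.306594i  product +0.006295-0.035757i
  m=-2: Y*=-0.293624-0.108848i  Y=+0.282428+0.295711i  product -0.050740-0.117570i
  m=-1: Y*=+0.122437+0.021964i  Y=+0.072590+0.031049i  product +0.008206+0.005396i
  m=+0: Y*=+0.292071-0.000000i  Y=-0.354256+0.000000i  product -0.103468+0.000000i
  m=+1: Y*=-0.122437+0.021964i  Y=-0.072590+0.031049i  product +0.008206-0.005396i
  m=+2: Y*=-0.293624+0.108848i  Y=+0.282428-0.295711i  product -0.050740+0.117570i
  m=+3: Y*=+0.095547-0.056304i  Y=-0.114787+0.306594i  product +0.006295+0.035757i
  m=+4: Y*=+0.330223-0.283836i  Y=-0.005574-0.121238i  product -0.036253-0.038454i
Accumulated sum -0.248452-0.000000i; after 4π/(2l+1) scaling, -0.346904-0.000000i ⇒ P_4 = -0.346904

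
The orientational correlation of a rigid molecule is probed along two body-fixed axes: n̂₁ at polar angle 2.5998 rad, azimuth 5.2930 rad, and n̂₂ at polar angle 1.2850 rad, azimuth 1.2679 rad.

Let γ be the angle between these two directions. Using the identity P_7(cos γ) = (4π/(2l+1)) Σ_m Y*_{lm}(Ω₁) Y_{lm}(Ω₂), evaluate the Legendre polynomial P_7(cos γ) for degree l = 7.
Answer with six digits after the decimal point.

Term-by-term m-sum for l=7 (normalisation 4π/15 = 0.837758):
  m=-7: (+0.003865-0.002927i) × (-0.319129-0.195431i) = -0.001806+0.000179i  (running Σ = -0.001806+0.000179i)
  m=-6: (-0.028396-0.010111i) × (+0.100426-0.398986i) = -0.006886+0.010314i  (running Σ = -0.008692+0.010493i)
  m=-5: (+0.027008+0.111069i) × (+0.009899-0.000558i) = +0.000329+0.001084i  (running Σ = -0.008362+0.011577i)
  m=-4: (+0.198647-0.212530i) × (-0.121207-0.322787i) = -0.092679-0.038361i  (running Σ = -0.101042-0.026783i)
  m=-3: (-0.472549-0.081621i) × (+0.103444-0.080633i) = -0.055464+0.029660i  (running Σ = -0.156505+0.002877i)
  m=-2: (+0.160552+0.369829i) × (-0.239005-0.165553i) = +0.022853-0.114971i  (running Σ = -0.133652-0.112094i)
  m=-1: (-0.053104+0.080947i) × (+0.051517-0.164848i) = +0.010608+0.012924i  (running Σ = -0.123044-0.099170i)
  m=0: (+0.438899-0.000000i) × (-0.271941+0.000000i) = -0.119355+0.000000i  (running Σ = -0.242398-0.099170i)
  m=1: (+0.053104+0.080947i) × (-0.051517-0.164848i) = +0.010608-0.012924i  (running Σ = -0.231790-0.112094i)
  m=2: (+0.160552-0.369829i) × (-0.239005+0.165553i) = +0.022853+0.114971i  (running Σ = -0.208937+0.002877i)
  m=3: (+0.472549-0.081621i) × (-0.103444-0.080633i) = -0.055464-0.029660i  (running Σ = -0.264400-0.026783i)
  m=4: (+0.198647+0.212530i) × (-0.121207+0.322787i) = -0.092679+0.038361i  (running Σ = -0.357080+0.011577i)
  m=5: (-0.027008+0.111069i) × (-0.009899-0.000558i) = +0.000329-0.001084i  (running Σ = -0.356750+0.010493i)
  m=6: (-0.028396+0.010111i) × (+0.100426+0.398986i) = -0.006886-0.010314i  (running Σ = -0.363636+0.000179i)
  m=7: (-0.003865-0.002927i) × (+0.319129-0.195431i) = -0.001806-0.000179i  (running Σ = -0.365442+0.000000i)
Total Σ_m = -0.365442+0.000000i. Multiply by 0.837758: -0.306152+0.000000i. P_7(cos γ) = -0.306152

-0.306152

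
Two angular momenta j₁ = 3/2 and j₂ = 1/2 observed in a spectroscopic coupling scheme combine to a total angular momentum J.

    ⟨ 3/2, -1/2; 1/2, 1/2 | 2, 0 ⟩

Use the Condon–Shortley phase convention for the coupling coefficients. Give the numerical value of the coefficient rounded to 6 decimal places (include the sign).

triangle: 0!*3!*1!/5! = 6/120
(j±m)!: 1!*2!*1!*0!*2!*2! = 8
prefactor² = (2J+1)*Δ*N² = 2
  k=0: +1/(0!*0!*2!*1!*1!*0!) = 1/2
Σ = 1/2  ⇒  CG² = 2*(1/2)² = 1/2
CG = +√(1/2) = +0.707107

+0.707107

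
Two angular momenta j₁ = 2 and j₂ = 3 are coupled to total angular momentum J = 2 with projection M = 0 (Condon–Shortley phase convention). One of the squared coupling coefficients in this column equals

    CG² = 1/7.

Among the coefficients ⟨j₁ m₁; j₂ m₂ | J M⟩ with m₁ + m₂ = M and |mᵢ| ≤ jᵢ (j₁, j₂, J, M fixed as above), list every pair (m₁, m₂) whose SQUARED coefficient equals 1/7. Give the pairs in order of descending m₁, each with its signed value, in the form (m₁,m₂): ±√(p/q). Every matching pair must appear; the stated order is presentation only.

Admissible pairs with m₁+m₂ = M = 0: (-2,2), (-1,1), (0,0), (1,-1), (2,-2)
  (m₁,m₂)=(2,-2): CG² = 5/14, CG = +√(5/14)
  (m₁,m₂)=(1,-1): CG² = 1/7, CG = −√(1/7)   ← matches the target
  (m₁,m₂)=(0,0): CG² = 0/1, CG = 0
  (m₁,m₂)=(-1,1): CG² = 1/7, CG = +√(1/7)   ← matches the target
  (m₁,m₂)=(-2,2): CG² = 5/14, CG = −√(5/14)
Pairs with CG² = 1/7: (1,-1): −√(1/7); (-1,1): +√(1/7)

(1,-1): −√(1/7); (-1,1): +√(1/7)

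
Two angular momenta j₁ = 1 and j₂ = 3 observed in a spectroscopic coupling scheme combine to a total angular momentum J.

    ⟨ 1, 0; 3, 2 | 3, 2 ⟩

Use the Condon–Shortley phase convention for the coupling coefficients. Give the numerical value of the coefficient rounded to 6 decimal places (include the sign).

-0.577350

triangle: 1!·1!·5!/8! = 120/40320
(j±m)!: 1!·1!·5!·1!·5!·1! = 14400
prefactor² = (2J+1)·Δ·N² = 300
  k=0: +1/(0!·1!·1!·5!·0!·0!) = 1/120
  k=1: −1/(1!·0!·0!·4!·1!·1!) = -1/24
Σ = -1/30  ⇒  CG² = 300·(-1/30)² = 1/3
CG = −√(1/3) = -0.577350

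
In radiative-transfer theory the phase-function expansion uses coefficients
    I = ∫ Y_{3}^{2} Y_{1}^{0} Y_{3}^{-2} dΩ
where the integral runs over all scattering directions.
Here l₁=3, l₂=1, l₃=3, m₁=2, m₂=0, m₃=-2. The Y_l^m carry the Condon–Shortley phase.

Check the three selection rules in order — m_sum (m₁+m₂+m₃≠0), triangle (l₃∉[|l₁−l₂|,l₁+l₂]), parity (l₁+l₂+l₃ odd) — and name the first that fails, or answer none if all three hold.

parity

m₁+m₂+m₃ = 2 + 0 − 2 = 0  ✓
triangle: |3−1|=2 ≤ l₃=3 ≤ 3+1=4  ✓
parity: l₁+l₂+l₃ = 7 is odd  ✗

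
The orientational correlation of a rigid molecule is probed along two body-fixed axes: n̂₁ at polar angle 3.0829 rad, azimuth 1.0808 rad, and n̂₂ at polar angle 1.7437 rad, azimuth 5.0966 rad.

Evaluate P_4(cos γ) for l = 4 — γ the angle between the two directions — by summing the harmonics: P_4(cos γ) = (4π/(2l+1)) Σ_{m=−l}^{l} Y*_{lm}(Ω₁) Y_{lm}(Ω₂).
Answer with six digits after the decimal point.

Term-by-term m-sum for l=4 (normalisation 4π/9 = 1.396263):
  m=-4: Y*=(-0.000002, -0.000005)  Y=(0.014146, -0.416483)  product (-0.000002, 0.000001)
  m=-3: Y*=(0.000251, 0.000025)  Y=(0.188115, 0.083593)  product (0.000045, 0.000026)
  m=-2: Y*=(-0.003832, 0.005713)  Y=(0.185046, -0.178867)  product (0.000313, 0.001742)
  m=-1: Y*=(-0.051837, -0.097185)  Y=(0.083932, 0.207597)  product (0.015824, -0.018918)
  m=+0: Y*=(0.831768, -0.000000)  Y=(0.226666, 0.000000)  product (0.188534, 0.000000)
  m=+1: Y*=(0.051837, -0.097185)  Y=(-0.083932, 0.207597)  product (0.015824, 0.018918)
  m=+2: Y*=(-0.003832, -0.005713)  Y=(0.185046, 0.178867)  product (0.000313, -0.001742)
  m=+3: Y*=(-0.000251, 0.000025)  Y=(-0.188115, 0.083593)  product (0.000045, -0.000026)
  m=+4: Y*=(-0.000002, 0.000005)  Y=(0.014146, 0.416483)  product (-0.000002, -0.000001)
Total Σ_m = (0.220894, 0.000000). Multiply by 1.396263: (0.308427, 0.000000). P_4(cos γ) = 0.308427

0.308427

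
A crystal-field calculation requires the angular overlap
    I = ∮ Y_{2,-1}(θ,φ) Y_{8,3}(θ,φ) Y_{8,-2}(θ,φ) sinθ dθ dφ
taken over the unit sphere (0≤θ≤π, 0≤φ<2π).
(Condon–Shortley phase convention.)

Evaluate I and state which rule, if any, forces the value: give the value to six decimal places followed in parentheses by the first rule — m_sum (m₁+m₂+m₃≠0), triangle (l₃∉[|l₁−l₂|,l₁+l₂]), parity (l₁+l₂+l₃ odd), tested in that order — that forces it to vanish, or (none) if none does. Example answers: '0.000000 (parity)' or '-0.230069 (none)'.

Checks pass: Σm=0; 18 even; l₃=8∈[6,10].
(2·2+1)(2·8+1)(2·8+1) = 1445
Δ: 2! 2! 14! / 19! → 1/348840
sum: t=0:+1/116121600 t=1:−1/25401600 t=2:+1/116121600 = -1/45158400
3j²(2 8 8; 0 0 0) = Δ·Π!·Σ² = 24/1615  (sign -1)
sum: t=1:−1/174182400 t=2:+1/87091200 = 1/174182400
3j²(2 8 8; -1 3 -2) = Δ·Π!·Σ² = 55/7752  (sign +1)
combine: 4πI² = 1445·24/1615·55/7752 = 55/361
take √, sign -1: I = -0.11010900
No selection rule forces the value: the integral is nonzero (none).

-0.110109 (none)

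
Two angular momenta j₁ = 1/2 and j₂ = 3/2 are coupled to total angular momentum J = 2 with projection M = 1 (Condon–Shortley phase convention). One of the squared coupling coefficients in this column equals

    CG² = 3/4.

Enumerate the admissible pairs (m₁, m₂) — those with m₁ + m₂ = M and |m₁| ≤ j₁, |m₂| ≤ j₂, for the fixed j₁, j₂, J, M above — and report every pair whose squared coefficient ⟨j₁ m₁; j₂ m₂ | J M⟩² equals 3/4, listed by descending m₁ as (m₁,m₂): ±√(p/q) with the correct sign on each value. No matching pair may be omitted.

Admissible pairs with m₁+m₂ = M = 1: (-1/2,3/2), (1/2,1/2)
  (m₁,m₂)=(1/2,1/2): CG² = 3/4, CG = +√(3/4)   ← matches the target
  (m₁,m₂)=(-1/2,3/2): CG² = 1/4, CG = +√(1/4)
Pairs with CG² = 3/4: (1/2,1/2): +√(3/4)

(1/2,1/2): +√(3/4)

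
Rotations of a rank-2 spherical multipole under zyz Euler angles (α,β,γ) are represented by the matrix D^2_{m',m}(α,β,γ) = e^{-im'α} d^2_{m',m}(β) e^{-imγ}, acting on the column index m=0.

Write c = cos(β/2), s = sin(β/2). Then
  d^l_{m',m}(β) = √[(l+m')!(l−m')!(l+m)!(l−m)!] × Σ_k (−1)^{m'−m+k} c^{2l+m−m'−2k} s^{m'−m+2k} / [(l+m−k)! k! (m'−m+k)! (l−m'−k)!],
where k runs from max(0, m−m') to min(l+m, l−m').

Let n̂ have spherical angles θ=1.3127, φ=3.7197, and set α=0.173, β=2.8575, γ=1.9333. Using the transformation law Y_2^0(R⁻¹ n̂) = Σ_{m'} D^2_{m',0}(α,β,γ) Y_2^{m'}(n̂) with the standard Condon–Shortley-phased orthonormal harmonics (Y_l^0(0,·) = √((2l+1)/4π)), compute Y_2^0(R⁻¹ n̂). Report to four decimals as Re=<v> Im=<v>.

Re=-0.0844 Im=0.0000

Need the full column D^2_{m',0} for m'=−2..2 at α=0.1730, β=2.8575, γ=1.9333.
cos(β/2)=0.141569, sin(β/2)=0.989928
d^2_{-2,0}: single k=2 term ⇒ +0.048108;  D = +0.045257+0.016315i
d^2_{-1,0}: k∈[1..2] ⇒ +0.006880 -0.336400 = -0.329520;  D = -0.324601-0.056723i
d^2_{0,0}: k∈[0..2] ⇒ +0.000402 -0.078561 +0.960318 = +0.882159;  D = +0.882159+0.000000i
d^2_{1,0}: k∈[0..1] ⇒ -0.006880 +0.336400 = +0.329520;  D = +0.324601-0.056723i
d^2_{2,0}: single k=0 term ⇒ +0.048108;  D = +0.045257-0.016315i
Y_2^{m'}(θ=1.3127,φ=3.7197) and Σ D·Y over m':
  (+0.0453+0.0163i)·(+0.1455-0.3305i)  (-0.3246-0.0567i)·(-0.1597+0.1042i)  (+0.8822+0.0000i)·(-0.2538+0.0000i)  (+0.3246-0.0567i)·(+0.1597+0.1042i)  (+0.0453-0.0163i)·(+0.1455+0.3305i)
Y_2^0(R⁻¹ n̂) = -0.084419+0.000000i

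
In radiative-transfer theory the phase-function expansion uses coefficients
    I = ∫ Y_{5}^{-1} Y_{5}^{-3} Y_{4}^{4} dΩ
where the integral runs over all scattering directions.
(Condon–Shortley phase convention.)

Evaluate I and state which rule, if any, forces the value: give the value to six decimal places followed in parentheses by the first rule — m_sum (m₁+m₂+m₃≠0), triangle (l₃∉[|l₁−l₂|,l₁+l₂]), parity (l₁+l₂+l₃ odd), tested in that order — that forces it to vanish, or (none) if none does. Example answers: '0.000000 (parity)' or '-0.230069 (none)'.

-0.168084 (none)

m-sum 0 ✓  L=14 even ✓  0≤4≤10 ✓
Π(2lᵢ+1) = 11×11×9 = 1089
triangle coeff Δ(5,5,4) = 1/3153150
Σ_t [1,5]: t=1:−1/69120 t=2:+1/1728 t=3:−1/576 t=4:+1/1728 t=5:−1/69120 = -7/11520
(3j)²=2/143 [(5 5 4; 0 0 0)], sign=-1
Σ_t [2,2]: t=2:+1/27648 = 1/27648
(3j)²=10/429 [(5 5 4; -1 -3 4)], sign=+1
⇒ 4πI² = 60/169
I = (-1)√(60/169/(4π)) = -0.16808437
No selection rule forces the value: the integral is nonzero (none).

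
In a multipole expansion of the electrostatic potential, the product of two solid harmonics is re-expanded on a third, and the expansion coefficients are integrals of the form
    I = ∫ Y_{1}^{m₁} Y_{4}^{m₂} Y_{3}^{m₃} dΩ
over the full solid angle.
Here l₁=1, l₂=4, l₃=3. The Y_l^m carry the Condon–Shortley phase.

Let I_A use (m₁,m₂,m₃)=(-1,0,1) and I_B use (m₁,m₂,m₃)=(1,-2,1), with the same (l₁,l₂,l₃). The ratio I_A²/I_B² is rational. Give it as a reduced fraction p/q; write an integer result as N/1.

2/5

Same 1,4,3: normalisation and zero-m 3j drop out of the ratio.
A: Δ: 2! 0! 6! / 9! → 1/252; sum: t=2:+1/96 = 1/96; 3j²(1 4 3; -1 0 1) = Δ·Π!·Σ² = 1/42  (sign +1)
B: Δ: 2! 0! 6! / 9! → 1/252; sum: t=0:+1/96 = 1/96; 3j²(1 4 3; 1 -2 1) = Δ·Π!·Σ² = 5/84  (sign +1)
I_A²/I_B² = (1/42)/(5/84) = 2/5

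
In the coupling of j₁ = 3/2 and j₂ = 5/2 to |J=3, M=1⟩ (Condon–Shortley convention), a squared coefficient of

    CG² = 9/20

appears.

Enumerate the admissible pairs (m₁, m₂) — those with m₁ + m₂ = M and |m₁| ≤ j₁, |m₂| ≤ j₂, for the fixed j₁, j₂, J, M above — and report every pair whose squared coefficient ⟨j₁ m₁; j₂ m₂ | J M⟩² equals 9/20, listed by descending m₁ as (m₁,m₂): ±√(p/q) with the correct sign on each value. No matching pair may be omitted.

Admissible pairs with m₁+m₂ = M = 1: (-3/2,5/2), (-1/2,3/2), (1/2,1/2), (3/2,-1/2)
  (m₁,m₂)=(3/2,-1/2): CG² = 9/20, CG = +√(9/20)   ← matches the target
  (m₁,m₂)=(1/2,1/2): CG² = 1/60, CG = +√(1/60)
  (m₁,m₂)=(-1/2,3/2): CG² = 49/120, CG = −√(49/120)
  (m₁,m₂)=(-3/2,5/2): CG² = 1/8, CG = −√(1/8)
Pairs with CG² = 9/20: (3/2,-1/2): +√(9/20)

(3/2,-1/2): +√(9/20)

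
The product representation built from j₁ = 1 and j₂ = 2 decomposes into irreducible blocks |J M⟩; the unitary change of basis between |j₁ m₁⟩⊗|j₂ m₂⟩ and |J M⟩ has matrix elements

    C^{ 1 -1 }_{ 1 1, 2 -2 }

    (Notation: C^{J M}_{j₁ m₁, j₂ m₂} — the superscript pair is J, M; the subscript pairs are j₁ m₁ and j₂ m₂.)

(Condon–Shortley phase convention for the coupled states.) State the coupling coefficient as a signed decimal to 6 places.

+√(3/5) = +0.774597

j₁+j₂−J=2  J+j₁−j₂=0  J−j₁+j₂=2  j₁+j₂+J+1=5
(j₁±m₁, j₂±m₂, J±M) = (2,0,0,4,0,2)
P² = 48/5
sum k=0..0:
  [0] +1/4 = 1/4
S = 1/4
C² = P²·S² = 3/5 ; C = +0.774597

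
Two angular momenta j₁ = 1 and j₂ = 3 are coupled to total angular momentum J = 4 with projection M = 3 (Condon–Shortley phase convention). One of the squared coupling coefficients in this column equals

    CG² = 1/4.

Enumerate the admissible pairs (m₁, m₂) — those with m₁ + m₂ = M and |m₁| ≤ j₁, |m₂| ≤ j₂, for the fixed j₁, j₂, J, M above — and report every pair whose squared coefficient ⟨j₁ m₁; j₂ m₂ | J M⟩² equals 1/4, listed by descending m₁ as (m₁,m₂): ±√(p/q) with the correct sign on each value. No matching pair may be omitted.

Admissible pairs with m₁+m₂ = M = 3: (0,3), (1,2)
  (m₁,m₂)=(1,2): CG² = 3/4, CG = +√(3/4)
  (m₁,m₂)=(0,3): CG² = 1/4, CG = +√(1/4)   ← matches the target
Pairs with CG² = 1/4: (0,3): +√(1/4)

(0,3): +√(1/4)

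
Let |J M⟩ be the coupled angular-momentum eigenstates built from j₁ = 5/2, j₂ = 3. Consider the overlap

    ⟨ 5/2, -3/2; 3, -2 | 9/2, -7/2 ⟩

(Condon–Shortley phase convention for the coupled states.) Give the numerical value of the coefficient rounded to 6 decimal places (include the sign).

triangle: 1!·4!·5!/11! = 2880/39916800
(j±m)!: 1!·4!·1!·5!·1!·8! = 116121600
prefactor² = (2J+1)·Δ·N² = 921600/11
  k=0: +1/(0!·1!·4!·1!·0!·4!) = 1/576
  k=1: −1/(1!·0!·3!·0!·1!·5!) = -1/720
Σ = 1/2880  ⇒  CG² = 921600/11·(1/2880)² = 1/99
CG = +√(1/99) = +0.100504

+√(1/99) = +0.100504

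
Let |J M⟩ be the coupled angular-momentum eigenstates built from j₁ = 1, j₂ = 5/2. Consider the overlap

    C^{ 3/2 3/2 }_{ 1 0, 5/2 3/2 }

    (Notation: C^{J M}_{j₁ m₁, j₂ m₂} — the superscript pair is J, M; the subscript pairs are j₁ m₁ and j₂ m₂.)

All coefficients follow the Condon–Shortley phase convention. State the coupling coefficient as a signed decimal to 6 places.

−√(4/15) = -0.516398

triangle: 2!×0!×3!/6! = 12/720
(j±m)!: 1!×1!×4!×1!×3!×0! = 144
prefactor² = (2J+1)×Δ×N² = 48/5
  k=1: −1/(1!×1!×0!×3!×0!×0!) = -1/6
Σ = -1/6  ⇒  CG² = 48/5×(-1/6)² = 4/15
CG = −√(4/15) = -0.516398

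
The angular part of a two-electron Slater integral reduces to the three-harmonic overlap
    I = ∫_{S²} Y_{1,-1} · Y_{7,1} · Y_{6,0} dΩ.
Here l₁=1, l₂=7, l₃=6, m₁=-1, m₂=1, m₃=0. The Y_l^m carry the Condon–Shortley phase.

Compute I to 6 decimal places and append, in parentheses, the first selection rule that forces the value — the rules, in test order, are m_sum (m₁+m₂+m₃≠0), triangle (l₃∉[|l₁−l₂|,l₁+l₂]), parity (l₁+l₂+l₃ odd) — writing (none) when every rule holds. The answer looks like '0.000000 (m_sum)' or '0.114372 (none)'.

Rules hold: Σm=0, L=14 even, 6≤6≤8.
N = 3·15·13 = 585
Δ = 2!·0!·12!/15! = 1/1365
Racah Σ t=1..1: t=1:−1/518400 = -1/518400
⇒ 3j(1 7 6; 0 0 0)² = 7/195, sgn -1
Racah Σ t=2..2: t=2:+1/1036800 = 1/1036800
⇒ 3j(1 7 6; -1 1 0)² = 4/195, sgn +1
4πI² = N·(3j₀)²·(3jₘ)² = 28/65
I = -1·√(0.430769/4π) = -0.18514731
No selection rule forces the value: the integral is nonzero (none).

-0.185147 (none)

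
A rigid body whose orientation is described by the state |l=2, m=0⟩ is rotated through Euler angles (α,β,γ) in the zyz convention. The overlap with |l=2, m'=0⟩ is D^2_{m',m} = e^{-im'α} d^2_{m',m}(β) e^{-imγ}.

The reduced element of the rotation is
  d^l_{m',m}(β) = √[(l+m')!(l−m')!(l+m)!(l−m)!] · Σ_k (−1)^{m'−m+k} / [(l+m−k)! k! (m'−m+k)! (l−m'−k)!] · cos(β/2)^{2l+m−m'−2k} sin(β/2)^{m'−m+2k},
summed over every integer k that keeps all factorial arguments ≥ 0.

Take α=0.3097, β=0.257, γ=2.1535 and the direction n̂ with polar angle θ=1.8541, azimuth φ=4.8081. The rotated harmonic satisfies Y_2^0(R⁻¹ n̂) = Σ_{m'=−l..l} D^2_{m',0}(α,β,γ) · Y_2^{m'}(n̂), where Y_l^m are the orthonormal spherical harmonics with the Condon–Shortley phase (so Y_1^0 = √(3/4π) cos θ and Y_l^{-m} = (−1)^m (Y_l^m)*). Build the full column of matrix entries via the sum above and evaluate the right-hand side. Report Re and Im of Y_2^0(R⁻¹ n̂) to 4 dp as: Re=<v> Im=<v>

Re=-0.2172 Im=0.0000

Need the full column D^2_{m',0} for m'=−2..2 at α=0.3097, β=0.2570, γ=2.1535.
cos(β/2)=0.991755, sin(β/2)=0.128147
d^2_{-2,0}: single k=2 term ⇒ +0.039564;  D = +0.032214+0.022969i
d^2_{-1,0}: k∈[1..2] ⇒ +0.306194 -0.005112 = +0.301082;  D = +0.286758+0.091762i
d^2_{0,0}: k∈[0..2] ⇒ +0.967427 -0.064608 +0.000270 = +0.903089;  D = +0.903089+0.000000i
d^2_{1,0}: k∈[0..1] ⇒ -0.306194 +0.005112 = -0.301082;  D = -0.286758+0.091762i
d^2_{2,0}: single k=0 term ⇒ +0.039564;  D = +0.032214-0.022969i
Y_2^{m'}(θ=1.8541,φ=4.8081) and Σ D·Y over m':
  (+0.0322+0.0230i)·(-0.3496+0.0677i)  (+0.2868+0.0918i)·(-0.0198-0.2064i)  (+0.9031+0.0000i)·(-0.2415+0.0000i)  (-0.2868+0.0918i)·(+0.0198-0.2064i)  (+0.0322-0.0230i)·(-0.3496-0.0677i)
Y_2^0(R⁻¹ n̂) = -0.217182+0.000000i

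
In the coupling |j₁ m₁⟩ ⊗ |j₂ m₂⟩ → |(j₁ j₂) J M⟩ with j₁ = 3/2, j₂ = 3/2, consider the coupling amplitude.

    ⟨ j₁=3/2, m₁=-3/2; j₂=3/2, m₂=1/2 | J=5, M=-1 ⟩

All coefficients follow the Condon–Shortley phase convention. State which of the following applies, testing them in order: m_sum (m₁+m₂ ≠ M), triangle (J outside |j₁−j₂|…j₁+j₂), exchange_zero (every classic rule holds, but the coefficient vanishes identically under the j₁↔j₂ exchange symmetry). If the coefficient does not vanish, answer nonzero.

triangle

m-sum: m₁+m₂ = -3/2+1/2 = -1, M = -1  ✓
triangle: need |j₁−j₂| ≤ J ≤ j₁+j₂, i.e. J ∈ [0, 3]; J = 5 is outside ✗ ⇒ coefficient is 0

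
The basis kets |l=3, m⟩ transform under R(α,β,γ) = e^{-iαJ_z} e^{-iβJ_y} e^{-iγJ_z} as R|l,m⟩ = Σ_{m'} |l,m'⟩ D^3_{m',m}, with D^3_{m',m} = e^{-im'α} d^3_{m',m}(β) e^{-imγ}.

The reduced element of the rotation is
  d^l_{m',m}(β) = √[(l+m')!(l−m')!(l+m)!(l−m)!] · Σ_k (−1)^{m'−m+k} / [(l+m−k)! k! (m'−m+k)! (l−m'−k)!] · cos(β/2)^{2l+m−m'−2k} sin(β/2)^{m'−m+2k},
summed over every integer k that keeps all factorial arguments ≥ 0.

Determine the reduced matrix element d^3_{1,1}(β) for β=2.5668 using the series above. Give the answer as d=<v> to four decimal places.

d^3_{1,1}(β=2.5668) via the finite sum:
With c≡cos(β/2)=0.283456 and s≡sin(β/2)=0.958985, N=[24·2·24·2]^{1/2}=48.000000
Admissible k: 0..2 (factorial args all ≥0)
  k=0: (−1)^0·48.0000/(48)·0.2835^6·0.9590^0 = +0.000519
  k=1: (−1)^1·48.0000/(6)·0.2835^4·0.9590^2 = -0.047496
  k=2: (−1)^2·48.0000/(8)·0.2835^2·0.9590^4 = +0.407728
d^3_{1,1}(2.5668) = +0.000519 -0.047496 +0.407728 = +0.360751

d=0.3608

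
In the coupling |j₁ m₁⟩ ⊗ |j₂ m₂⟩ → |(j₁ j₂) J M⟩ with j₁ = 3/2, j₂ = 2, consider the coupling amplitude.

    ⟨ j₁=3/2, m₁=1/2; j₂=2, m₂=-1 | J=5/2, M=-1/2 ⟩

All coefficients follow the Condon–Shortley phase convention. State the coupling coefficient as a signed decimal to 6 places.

√[6·1!2!3!/7! · 2!1!1!3!2!3!] = √(72/35)
  +(−1)^0/∏(0,1,1,1,1,2)! = 1/2  (running 1/2)
  +(−1)^1/∏(1,0,0,0,2,3)! = -1/12  (running 5/12)
⟨..|..⟩ = √(72/35)·(5/12) = +0.597614

+√(5/14) ≈ +0.597614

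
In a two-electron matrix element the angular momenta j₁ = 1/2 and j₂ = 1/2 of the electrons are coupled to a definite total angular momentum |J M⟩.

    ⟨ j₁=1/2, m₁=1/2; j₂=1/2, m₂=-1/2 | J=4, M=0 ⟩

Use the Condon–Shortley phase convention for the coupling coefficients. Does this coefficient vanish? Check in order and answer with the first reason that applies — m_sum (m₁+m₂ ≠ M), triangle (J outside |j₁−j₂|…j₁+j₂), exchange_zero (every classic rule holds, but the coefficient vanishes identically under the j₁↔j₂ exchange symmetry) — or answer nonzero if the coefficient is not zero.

m-sum: m₁+m₂ = 1/2+(-1/2) = 0, M = 0  ✓
triangle: need |j₁−j₂| ≤ J ≤ j₁+j₂, i.e. J ∈ [0, 1]; J = 4 is outside ✗ ⇒ coefficient is 0

triangle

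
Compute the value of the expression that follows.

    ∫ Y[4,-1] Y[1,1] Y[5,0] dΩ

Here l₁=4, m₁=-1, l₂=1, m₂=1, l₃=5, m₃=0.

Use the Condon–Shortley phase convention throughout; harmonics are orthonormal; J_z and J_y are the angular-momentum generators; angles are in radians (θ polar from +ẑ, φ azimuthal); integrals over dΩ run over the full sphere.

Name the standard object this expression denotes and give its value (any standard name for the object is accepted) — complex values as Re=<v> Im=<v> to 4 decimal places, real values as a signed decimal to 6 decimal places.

This is a Gaunt coefficient — the integral of a triple product of spherical harmonics over the sphere.
m-sum 0 ✓  L=10 even ✓  3≤5≤5 ✓
Π(2lᵢ+1) = 9×3×11 = 297
triangle coeff Δ(4,1,5) = 1/495
Σ_t [0,0]: t=0:+1/576 = 1/576
(3j)²=5/99 [(4 1 5; 0 0 0)], sign=-1
Σ_t [0,0]: t=0:+1/1440 = 1/1440
(3j)²=2/99 [(4 1 5; -1 1 0)], sign=-1
⇒ 4πI² = 10/33
I = (+1)√(10/33/(4π)) = 0.15528807

Gaunt coefficient, +0.155288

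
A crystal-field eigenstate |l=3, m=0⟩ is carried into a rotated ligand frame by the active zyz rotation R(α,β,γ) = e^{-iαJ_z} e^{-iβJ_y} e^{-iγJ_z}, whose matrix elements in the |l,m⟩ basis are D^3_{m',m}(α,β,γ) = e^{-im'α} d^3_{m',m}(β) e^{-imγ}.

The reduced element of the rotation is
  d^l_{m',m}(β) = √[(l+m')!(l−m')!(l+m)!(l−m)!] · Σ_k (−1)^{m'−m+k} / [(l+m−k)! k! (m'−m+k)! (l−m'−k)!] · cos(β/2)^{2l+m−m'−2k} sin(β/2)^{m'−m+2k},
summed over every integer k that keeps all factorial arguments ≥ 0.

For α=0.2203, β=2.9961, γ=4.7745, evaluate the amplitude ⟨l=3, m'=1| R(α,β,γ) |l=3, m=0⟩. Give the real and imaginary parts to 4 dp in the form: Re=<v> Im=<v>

Re=-0.2386 Im=0.0534

D^3_{1,0}(0.2203,2.9961,4.7745) = e^{-i·1·0.2203}·d^3_{1,0}(2.9961)·e^{-i·0·4.7745}. Compute d first:
With c≡cos(β/2)=0.072682 and s≡sin(β/2)=0.997355, N=[24·2·6·6]^{1/2}=41.569219
k: max(0,(0)−(1))=0 … min(3+(0),3−(1))=2
  k=0: (−1)^1·41.5692/(12)·0.0727^5·0.9974^1 = -0.000007
  k=1: (−1)^2·41.5692/(4)·0.0727^3·0.9974^3 = +0.003959
  k=2: (−1)^3·41.5692/(12)·0.0727^1·0.9974^5 = -0.248466
d^3_{1,0}(2.9961) = -0.000007 +0.003959 -0.248466 = -0.244515
Phases: e^{-i·(1)·0.2203}=+0.975832-0.218522i, e^{-i·(0)·4.7745}=+1.000000+0.000000i ⇒ D=-0.238605+0.053432i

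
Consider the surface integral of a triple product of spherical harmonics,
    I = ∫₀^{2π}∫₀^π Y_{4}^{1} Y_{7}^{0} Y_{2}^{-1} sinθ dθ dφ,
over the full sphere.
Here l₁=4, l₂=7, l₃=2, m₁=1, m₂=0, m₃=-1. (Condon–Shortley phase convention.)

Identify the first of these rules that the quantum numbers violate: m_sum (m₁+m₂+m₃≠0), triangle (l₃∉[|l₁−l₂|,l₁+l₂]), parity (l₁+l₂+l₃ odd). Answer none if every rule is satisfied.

m₁+m₂+m₃ = 1 + 0 − 1 = 0  ✓
triangle: need |l₁−l₂| ≤ l₃ ≤ l₁+l₂ = [3,11]; l₃=2 is outside  ✗
parity: l₁+l₂+l₃ = 13 is odd

triangle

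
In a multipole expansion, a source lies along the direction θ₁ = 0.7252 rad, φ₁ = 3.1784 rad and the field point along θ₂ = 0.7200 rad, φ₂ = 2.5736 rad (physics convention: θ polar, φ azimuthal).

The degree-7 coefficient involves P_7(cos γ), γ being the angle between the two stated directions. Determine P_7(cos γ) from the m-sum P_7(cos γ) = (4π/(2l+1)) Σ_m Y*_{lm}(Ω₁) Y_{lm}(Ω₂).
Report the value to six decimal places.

-0.255220

Addition theorem: P_7(cos γ) = (4π/15) Σ_m Y*_{lm}(Ω₁) Y_{lm}(Ω₂), m = −7…7:
  term(m=-7) = -0.000353-0.000679i   from Y*(Ω₁)=-0.027310-0.007197i, Y(Ω₂)=+0.018202+0.020078i
  term(m=-6) = -0.012181-0.006453i   from Y*(Ω₁)=+0.116334+0.026118i, Y(Ω₂)=-0.111536-0.030432i
  term(m=-5) = -0.085305+0.010078i   from Y*(Ω₁)=-0.290866-0.054143i, Y(Ω₂)=+0.277225-0.086251i
  term(m=-4) = -0.154800+0.136427i   from Y*(Ω₁)=+0.450108+0.066752i, Y(Ω₂)=-0.292533+0.346481i
  term(m=-3) = -0.030606+0.123144i   from Y*(Ω₁)=-0.349423-0.038742i, Y(Ω₂)=+0.047927-0.357733i
  term(m=-2) = +0.002431+0.006435i   from Y*(Ω₁)=-0.090034-0.006640i, Y(Ω₂)=-0.032097-0.069107i
  term(m=-1) = +0.127807+0.088341i   from Y*(Ω₁)=+0.393472+0.014489i, Y(Ω₂)=+0.332636+0.212269i
  term(m=+0) = +0.001366+0.000000i   from Y*(Ω₁)=-0.030077-0.000000i, Y(Ω₂)=-0.045417+0.000000i
  term(m=+1) = +0.127807-0.088341i   from Y*(Ω₁)=-0.393472+0.014489i, Y(Ω₂)=-0.332636+0.212269i
  term(m=+2) = +0.002431-0.006435i   from Y*(Ω₁)=-0.090034+0.006640i, Y(Ω₂)=-0.032097+0.069107i
  term(m=+3) = -0.030606-0.123144i   from Y*(Ω₁)=+0.349423-0.038742i, Y(Ω₂)=-0.047927-0.357733i
  term(m=+4) = -0.154800-0.136427i   from Y*(Ω₁)=+0.450108-0.066752i, Y(Ω₂)=-0.292533-0.346481i
  term(m=+5) = -0.085305-0.010078i   from Y*(Ω₁)=+0.290866-0.054143i, Y(Ω₂)=-0.277225-0.086251i
  term(m=+6) = -0.012181+0.006453i   from Y*(Ω₁)=+0.116334-0.026118i, Y(Ω₂)=-0.111536+0.030432i
  term(m=+7) = -0.000353+0.000679i   from Y*(Ω₁)=+0.027310-0.007197i, Y(Ω₂)=-0.018202+0.020078i
Accumulated sum -0.304646-0.000000i; after 4π/(2l+1) scaling, -0.255220-0.000000i ⇒ P_7 = -0.255220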